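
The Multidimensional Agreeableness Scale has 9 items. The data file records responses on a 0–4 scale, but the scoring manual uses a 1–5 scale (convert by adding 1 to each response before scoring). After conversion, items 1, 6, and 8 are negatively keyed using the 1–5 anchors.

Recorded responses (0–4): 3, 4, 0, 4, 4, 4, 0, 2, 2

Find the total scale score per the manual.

26

Convert to 1–5: 4, 5, 1, 5, 5, 5, 1, 3, 3
Reverse-coded (on a 1–5 scale, reversed = 6 − raw):
  item 1: 6 − 4 = 2
  item 6: 6 − 5 = 1
  item 8: 6 − 3 = 3
Scored: 2, 5, 1, 5, 5, 1, 1, 3, 3
Total = 26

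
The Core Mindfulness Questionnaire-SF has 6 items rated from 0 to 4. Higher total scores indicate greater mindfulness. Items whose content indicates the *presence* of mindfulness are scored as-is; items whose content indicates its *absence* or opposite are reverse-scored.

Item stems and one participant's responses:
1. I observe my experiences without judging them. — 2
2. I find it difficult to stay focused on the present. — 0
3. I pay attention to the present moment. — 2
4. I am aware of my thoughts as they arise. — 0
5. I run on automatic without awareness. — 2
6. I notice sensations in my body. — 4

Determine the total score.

Items 2, 5 describe the absence/opposite of mindfulness → reverse-score.
reversed = (0+4) − raw = 4 − raw.
  item 1: 2
  item 2: 4 − 0 = 4
  item 3: 2
  item 4: 0
  item 5: 4 − 2 = 2
  item 6: 4
Total = 2 + 4 + 2 + 0 + 2 + 4 = 14

14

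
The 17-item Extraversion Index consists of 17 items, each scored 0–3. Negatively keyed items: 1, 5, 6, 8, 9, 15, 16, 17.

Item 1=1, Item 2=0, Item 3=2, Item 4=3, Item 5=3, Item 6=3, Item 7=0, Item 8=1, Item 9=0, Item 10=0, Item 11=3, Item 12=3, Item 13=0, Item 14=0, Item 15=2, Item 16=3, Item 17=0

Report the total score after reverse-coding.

22

Raw sum = 24. Negatively keyed items: 1, 5, 6, 8, 9, 15, 16, 17; their raw sum = 13.
Each reversal replaces raw with 3 − raw, changing the total by 3 − 2·raw per item.
Total = 24 + 8·3 − 2·13 = 24 + 24 − 26 = 22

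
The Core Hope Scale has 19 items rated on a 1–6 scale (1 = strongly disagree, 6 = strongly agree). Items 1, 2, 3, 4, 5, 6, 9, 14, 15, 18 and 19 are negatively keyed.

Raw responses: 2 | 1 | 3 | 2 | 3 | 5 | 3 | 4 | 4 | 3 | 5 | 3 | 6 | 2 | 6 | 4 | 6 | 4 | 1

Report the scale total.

78

Negatively keyed items use 7 − raw:
  item 1: 7 − 2 = 5
  item 2: 7 − 1 = 6
  item 3: 7 − 3 = 4
  item 4: 7 − 2 = 5
  item 5: 7 − 3 = 4
  item 6: 7 − 5 = 2
  item 9: 7 − 4 = 3
  item 14: 7 − 2 = 5
  item 15: 7 − 6 = 1
  item 18: 7 − 4 = 3
  item 19: 7 − 1 = 6
After reverse-coding: 5, 6, 4, 5, 4, 2, 3, 4, 3, 3, 5, 3, 6, 5, 1, 4, 6, 3, 6
Total = 5 + 6 + 4 + 5 + 4 + 2 + 3 + 4 + 3 + 3 + 5 + 3 + 6 + 5 + 1 + 4 + 6 + 3 + 6 = 78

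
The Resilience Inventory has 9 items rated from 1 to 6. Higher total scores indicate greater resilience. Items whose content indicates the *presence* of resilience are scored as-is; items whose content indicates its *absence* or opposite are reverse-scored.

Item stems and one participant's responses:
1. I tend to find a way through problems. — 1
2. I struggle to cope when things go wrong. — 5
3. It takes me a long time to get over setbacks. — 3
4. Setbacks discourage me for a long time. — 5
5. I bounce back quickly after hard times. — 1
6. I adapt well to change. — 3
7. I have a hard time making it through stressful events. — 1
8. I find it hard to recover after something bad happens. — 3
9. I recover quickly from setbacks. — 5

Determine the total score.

28

Items 2, 3, 4, 7, 8 describe the absence/opposite of resilience → reverse-score.
on a 1–6 scale, reversed = 7 − raw.
  item 1: 1
  item 2: 7 − 5 = 2
  item 3: 7 − 3 = 4
  item 4: 7 − 5 = 2
  item 5: 1
  item 6: 3
  item 7: 7 − 1 = 6
  item 8: 7 − 3 = 4
  item 9: 5
Total = 1 + 2 + 4 + 2 + 1 + 3 + 6 + 4 + 5 = 28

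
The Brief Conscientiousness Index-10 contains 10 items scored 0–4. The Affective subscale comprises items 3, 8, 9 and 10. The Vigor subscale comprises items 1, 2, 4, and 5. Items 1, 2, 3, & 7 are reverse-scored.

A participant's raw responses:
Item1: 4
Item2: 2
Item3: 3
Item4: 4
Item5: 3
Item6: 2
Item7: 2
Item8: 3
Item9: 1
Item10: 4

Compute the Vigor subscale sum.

Vigor items: 1, 2, 4, 5.
Of these, items 1 and 2 are reverse-scored; reverse-coded value = 4 − response.
  item 1: 4 − 4 = 0
  item 2: 4 − 2 = 2
  item 4: 4
  item 5: 3
Sum = 0 + 2 + 4 + 3 = 9

9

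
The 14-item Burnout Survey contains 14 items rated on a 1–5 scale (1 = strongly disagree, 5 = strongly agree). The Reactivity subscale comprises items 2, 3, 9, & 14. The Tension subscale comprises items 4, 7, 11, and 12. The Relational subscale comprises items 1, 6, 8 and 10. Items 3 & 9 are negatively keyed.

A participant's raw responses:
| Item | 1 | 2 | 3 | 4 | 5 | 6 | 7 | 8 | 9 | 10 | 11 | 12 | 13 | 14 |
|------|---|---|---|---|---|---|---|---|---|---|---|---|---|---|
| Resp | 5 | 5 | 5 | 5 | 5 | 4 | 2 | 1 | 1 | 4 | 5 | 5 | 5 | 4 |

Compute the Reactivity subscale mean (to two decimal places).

3.75

Reactivity items: 2, 3, 9, 14.
Of these, items 3 & 9 are negatively keyed; reversed = (1+5) − raw = 6 − raw.
  item 2: 5
  item 3: 6 − 5 = 1
  item 9: 6 − 1 = 5
  item 14: 4
Sum = 5 + 1 + 5 + 4 = 15
Mean = 15 / 4 = 3.75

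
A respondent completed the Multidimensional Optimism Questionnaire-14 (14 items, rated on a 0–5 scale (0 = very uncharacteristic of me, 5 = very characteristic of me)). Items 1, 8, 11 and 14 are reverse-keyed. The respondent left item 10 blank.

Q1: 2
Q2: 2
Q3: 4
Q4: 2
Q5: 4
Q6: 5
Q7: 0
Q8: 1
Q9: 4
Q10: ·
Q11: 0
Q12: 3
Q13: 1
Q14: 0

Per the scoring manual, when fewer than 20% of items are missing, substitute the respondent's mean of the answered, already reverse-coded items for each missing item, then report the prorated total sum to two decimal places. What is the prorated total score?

Reverse-coded (on a 0–5 scale, reversed = 5 − raw):
  item 1: 5 − 2 = 3
  item 8: 5 − 1 = 4
  item 11: 5 − 0 = 5
  item 14: 5 − 0 = 5
Completed scored items (13 of 14): 3, 2, 4, 2, 4, 5, 0, 4, 4, 5, 3, 1, 5; sum = 42.
Person mean = 42 / 13 ≈ 3.2308
Prorated total = (42 / 13) × 14 = 45.23 (to 2 dp)

45.23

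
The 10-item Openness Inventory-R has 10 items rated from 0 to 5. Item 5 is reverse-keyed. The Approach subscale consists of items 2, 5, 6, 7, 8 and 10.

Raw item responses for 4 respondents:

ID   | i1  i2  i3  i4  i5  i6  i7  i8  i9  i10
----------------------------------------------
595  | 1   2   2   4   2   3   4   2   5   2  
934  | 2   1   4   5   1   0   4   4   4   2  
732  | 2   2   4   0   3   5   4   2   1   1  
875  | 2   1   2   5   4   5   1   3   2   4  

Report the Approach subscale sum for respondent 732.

Respondent 732 raw: 2, 2, 4, 0, 3, 5, 4, 2, 1, 1.
Approach items: 2, 5, 6, 7, 8, 10.
Reverse-coded (reversed = (0+5) − raw = 5 − raw):
  item 2: 2
  item 5: 5 − 3 = 2
  item 6: 5
  item 7: 4
  item 8: 2
  item 10: 1
Sum = 2 + 2 + 5 + 4 + 2 + 1 = 16

16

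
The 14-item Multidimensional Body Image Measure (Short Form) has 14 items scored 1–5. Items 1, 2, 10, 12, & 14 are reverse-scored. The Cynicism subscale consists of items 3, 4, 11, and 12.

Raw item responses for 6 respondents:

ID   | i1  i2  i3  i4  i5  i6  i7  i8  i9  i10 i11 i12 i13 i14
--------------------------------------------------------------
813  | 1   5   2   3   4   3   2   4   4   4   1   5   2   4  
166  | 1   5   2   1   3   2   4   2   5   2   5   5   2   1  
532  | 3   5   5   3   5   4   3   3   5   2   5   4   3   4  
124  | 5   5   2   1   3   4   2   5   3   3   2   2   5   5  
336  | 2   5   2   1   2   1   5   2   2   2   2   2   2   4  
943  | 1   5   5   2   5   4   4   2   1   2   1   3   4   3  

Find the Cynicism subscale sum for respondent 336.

Respondent 336 raw: 2, 5, 2, 1, 2, 1, 5, 2, 2, 2, 2, 2, 2, 4.
Cynicism items: 3, 4, 11, 12.
Reverse-coded (reverse-coded value = 6 − response):
  item 3: 2
  item 4: 1
  item 11: 2
  item 12: 6 − 2 = 4
Sum = 2 + 1 + 2 + 4 = 9

9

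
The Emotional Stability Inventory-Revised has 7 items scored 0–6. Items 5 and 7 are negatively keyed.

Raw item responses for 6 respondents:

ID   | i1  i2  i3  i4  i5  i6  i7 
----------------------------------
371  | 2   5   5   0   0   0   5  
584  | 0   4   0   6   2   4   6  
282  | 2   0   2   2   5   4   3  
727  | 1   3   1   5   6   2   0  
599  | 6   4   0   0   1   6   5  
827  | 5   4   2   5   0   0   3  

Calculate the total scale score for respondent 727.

18

Respondent 727 raw: 1, 3, 1, 5, 6, 2, 0.
Reverse-coded (reversed = (0+6) − raw = 6 − raw):
  item 1: 1
  item 2: 3
  item 3: 1
  item 4: 5
  item 5: 6 − 6 = 0
  item 6: 2
  item 7: 6 − 0 = 6
Sum = 1 + 3 + 1 + 5 + 0 + 2 + 6 = 18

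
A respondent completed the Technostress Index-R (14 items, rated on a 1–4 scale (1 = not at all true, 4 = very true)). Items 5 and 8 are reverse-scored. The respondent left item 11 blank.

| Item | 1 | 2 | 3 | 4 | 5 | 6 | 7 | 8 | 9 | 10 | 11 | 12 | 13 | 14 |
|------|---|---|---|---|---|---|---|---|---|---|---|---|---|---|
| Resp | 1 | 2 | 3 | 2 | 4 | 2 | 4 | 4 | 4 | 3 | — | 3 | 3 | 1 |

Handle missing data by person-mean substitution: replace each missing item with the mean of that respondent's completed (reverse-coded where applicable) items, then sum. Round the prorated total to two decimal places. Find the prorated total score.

32.31

Reverse-coded (on a 1–4 scale, reversed = 5 − raw):
  item 5: 5 − 4 = 1
  item 8: 5 − 4 = 1
Completed scored items (13 of 14): 1, 2, 3, 2, 1, 2, 4, 1, 4, 3, 3, 3, 1; sum = 30.
Person mean = 30 / 13 ≈ 2.3077
Prorated total = (30 / 13) × 14 = 32.31 (to 2 dp)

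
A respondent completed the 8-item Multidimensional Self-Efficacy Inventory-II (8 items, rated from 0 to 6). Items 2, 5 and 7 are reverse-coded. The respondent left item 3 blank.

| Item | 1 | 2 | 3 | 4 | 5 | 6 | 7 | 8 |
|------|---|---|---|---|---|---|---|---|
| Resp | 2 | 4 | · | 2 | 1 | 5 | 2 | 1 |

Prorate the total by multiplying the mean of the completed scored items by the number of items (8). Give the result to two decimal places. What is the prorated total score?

24.00

Reverse-coded (on a 0–6 scale, reversed = 6 − raw):
  item 2: 6 − 4 = 2
  item 5: 6 − 1 = 5
  item 7: 6 − 2 = 4
Completed scored items (7 of 8): 2, 2, 2, 5, 5, 4, 1; sum = 21.
Person mean = 21 / 7 ≈ 3.0000
Prorated total = (21 / 7) × 8 = 24.00 (to 2 dp)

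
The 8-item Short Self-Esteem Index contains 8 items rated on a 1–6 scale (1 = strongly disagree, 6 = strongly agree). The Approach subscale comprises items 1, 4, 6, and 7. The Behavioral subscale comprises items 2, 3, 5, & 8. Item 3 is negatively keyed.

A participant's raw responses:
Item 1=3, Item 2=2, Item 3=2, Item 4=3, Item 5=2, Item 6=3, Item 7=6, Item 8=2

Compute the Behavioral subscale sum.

11

Behavioral items: 2, 3, 5, 8.
Of these, item 3 is negatively keyed; reverse-coded value = 7 − response.
  item 2: 2
  item 3: 7 − 2 = 5
  item 5: 2
  item 8: 2
Sum = 2 + 5 + 2 + 2 = 11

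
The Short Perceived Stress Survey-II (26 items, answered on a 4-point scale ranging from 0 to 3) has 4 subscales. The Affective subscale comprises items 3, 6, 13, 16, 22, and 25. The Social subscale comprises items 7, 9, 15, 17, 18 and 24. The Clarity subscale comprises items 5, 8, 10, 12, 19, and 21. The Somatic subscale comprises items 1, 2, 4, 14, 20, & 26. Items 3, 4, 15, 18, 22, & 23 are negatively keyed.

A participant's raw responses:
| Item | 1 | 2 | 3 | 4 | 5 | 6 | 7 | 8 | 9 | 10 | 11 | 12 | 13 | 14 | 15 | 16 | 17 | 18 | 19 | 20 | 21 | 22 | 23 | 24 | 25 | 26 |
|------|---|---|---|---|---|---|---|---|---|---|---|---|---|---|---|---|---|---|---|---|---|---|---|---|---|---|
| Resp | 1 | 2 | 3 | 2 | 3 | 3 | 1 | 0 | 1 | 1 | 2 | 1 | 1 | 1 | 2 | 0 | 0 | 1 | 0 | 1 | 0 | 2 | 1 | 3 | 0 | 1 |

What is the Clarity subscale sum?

5

Clarity items: 5, 8, 10, 12, 19, 21.
  item 5: 3
  item 8: 0
  item 10: 1
  item 12: 1
  item 19: 0
  item 21: 0
Sum = 3 + 0 + 1 + 1 + 0 + 0 = 5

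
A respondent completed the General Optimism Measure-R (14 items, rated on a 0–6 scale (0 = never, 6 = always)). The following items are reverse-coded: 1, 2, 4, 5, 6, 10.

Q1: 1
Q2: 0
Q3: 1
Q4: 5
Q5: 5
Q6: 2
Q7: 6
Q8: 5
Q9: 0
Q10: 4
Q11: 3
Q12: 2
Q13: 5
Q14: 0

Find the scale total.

41

Raw sum = 39. Reverse-coded items: 1, 2, 4, 5, 6, 10; their raw sum = 17.
Each reversal replaces raw with 6 − raw, changing the total by 6 − 2·raw per item.
Total = 39 + 6·6 − 2·17 = 39 + 36 − 34 = 41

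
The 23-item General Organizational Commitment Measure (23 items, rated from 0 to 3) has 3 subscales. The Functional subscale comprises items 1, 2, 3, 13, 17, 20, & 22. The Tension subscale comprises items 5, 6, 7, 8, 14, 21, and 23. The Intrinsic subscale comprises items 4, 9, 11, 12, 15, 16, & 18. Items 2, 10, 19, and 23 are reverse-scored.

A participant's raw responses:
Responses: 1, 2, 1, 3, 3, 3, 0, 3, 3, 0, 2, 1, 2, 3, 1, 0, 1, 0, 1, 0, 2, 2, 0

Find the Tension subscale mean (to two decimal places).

Tension items: 5, 6, 7, 8, 14, 21, 23.
Of these, item 23 is reverse-scored; on a 0–3 scale, reversed = 3 − raw.
  item 5: 3
  item 6: 3
  item 7: 0
  item 8: 3
  item 14: 3
  item 21: 2
  item 23: 3 − 0 = 3
Sum = 3 + 3 + 0 + 3 + 3 + 2 + 3 = 17
Mean = 17 / 7 = 2.43

2.43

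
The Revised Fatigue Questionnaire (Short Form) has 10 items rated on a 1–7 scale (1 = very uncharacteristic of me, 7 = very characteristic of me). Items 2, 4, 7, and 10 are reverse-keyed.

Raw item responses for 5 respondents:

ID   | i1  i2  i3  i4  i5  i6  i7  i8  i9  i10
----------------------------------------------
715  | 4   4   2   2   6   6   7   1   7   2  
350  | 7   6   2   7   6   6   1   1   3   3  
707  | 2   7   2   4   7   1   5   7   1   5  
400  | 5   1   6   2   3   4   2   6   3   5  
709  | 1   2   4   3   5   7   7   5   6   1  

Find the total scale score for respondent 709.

47

Respondent 709 raw: 1, 2, 4, 3, 5, 7, 7, 5, 6, 1.
Reverse-coded (on a 1–7 scale, reversed = 8 − raw):
  item 1: 1
  item 2: 8 − 2 = 6
  item 3: 4
  item 4: 8 − 3 = 5
  item 5: 5
  item 6: 7
  item 7: 8 − 7 = 1
  item 8: 5
  item 9: 6
  item 10: 8 − 1 = 7
Sum = 1 + 6 + 4 + 5 + 5 + 7 + 1 + 5 + 6 + 7 = 47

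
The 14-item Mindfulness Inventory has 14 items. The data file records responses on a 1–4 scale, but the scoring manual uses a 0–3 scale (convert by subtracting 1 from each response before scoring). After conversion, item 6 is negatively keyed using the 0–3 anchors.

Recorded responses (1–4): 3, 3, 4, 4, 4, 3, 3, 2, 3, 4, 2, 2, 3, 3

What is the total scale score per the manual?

28

Convert to 0–3: 2, 2, 3, 3, 3, 2, 2, 1, 2, 3, 1, 1, 2, 2
Reverse-coded (reversed = (0+3) − raw = 3 − raw):
  item 6: 3 − 2 = 1
Scored: 2, 2, 3, 3, 3, 1, 2, 1, 2, 3, 1, 1, 2, 2
Total = 28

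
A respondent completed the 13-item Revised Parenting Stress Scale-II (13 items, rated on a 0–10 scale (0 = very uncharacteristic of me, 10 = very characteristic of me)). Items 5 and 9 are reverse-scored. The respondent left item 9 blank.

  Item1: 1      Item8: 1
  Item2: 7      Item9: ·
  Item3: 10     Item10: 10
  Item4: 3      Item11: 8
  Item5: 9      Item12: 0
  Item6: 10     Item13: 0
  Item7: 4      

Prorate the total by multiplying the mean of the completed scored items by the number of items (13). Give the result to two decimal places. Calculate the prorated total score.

59.58

Reverse-coded (reverse-coded value = 10 − response):
  item 5: 10 − 9 = 1
Completed scored items (12 of 13): 1, 7, 10, 3, 1, 10, 4, 1, 10, 8, 0, 0; sum = 55.
Person mean = 55 / 12 ≈ 4.5833
Prorated total = (55 / 12) × 13 = 59.58 (to 2 dp)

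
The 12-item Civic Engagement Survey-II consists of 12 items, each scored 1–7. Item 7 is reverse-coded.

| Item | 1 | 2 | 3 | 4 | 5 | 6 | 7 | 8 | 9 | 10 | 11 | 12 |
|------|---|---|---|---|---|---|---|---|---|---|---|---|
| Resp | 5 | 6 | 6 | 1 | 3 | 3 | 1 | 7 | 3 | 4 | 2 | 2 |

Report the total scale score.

49

Reverse-coded items use 8 − raw:
  item 7: 8 − 1 = 7
After reverse-coding: 5, 6, 6, 1, 3, 3, 7, 7, 3, 4, 2, 2
Total = 5 + 6 + 6 + 1 + 3 + 3 + 7 + 7 + 3 + 4 + 2 + 2 = 49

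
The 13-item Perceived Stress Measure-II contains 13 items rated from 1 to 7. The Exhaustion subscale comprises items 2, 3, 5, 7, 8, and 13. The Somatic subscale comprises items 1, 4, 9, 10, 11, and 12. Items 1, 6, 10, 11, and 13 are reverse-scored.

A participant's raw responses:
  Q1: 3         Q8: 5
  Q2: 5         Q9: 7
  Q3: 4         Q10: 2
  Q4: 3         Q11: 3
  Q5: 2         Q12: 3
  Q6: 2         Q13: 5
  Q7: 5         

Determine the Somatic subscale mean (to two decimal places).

4.83

Somatic items: 1, 4, 9, 10, 11, 12.
Of these, items 1, 10, & 11 are reverse-scored; reversed = (1+7) − raw = 8 − raw.
  item 1: 8 − 3 = 5
  item 4: 3
  item 9: 7
  item 10: 8 − 2 = 6
  item 11: 8 − 3 = 5
  item 12: 3
Sum = 5 + 3 + 7 + 6 + 5 + 3 = 29
Mean = 29 / 6 = 4.83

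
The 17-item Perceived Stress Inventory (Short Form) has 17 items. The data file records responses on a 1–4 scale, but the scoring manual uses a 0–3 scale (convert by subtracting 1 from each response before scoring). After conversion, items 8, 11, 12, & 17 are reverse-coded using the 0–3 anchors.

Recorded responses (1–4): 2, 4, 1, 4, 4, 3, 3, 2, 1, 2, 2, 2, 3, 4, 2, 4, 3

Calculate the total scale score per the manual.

Convert to 0–3: 1, 3, 0, 3, 3, 2, 2, 1, 0, 1, 1, 1, 2, 3, 1, 3, 2
Reverse-coded (reverse-coded value = 3 − response):
  item 8: 3 − 1 = 2
  item 11: 3 − 1 = 2
  item 12: 3 − 1 = 2
  item 17: 3 − 2 = 1
Scored: 1, 3, 0, 3, 3, 2, 2, 2, 0, 1, 2, 2, 2, 3, 1, 3, 1
Total = 31

31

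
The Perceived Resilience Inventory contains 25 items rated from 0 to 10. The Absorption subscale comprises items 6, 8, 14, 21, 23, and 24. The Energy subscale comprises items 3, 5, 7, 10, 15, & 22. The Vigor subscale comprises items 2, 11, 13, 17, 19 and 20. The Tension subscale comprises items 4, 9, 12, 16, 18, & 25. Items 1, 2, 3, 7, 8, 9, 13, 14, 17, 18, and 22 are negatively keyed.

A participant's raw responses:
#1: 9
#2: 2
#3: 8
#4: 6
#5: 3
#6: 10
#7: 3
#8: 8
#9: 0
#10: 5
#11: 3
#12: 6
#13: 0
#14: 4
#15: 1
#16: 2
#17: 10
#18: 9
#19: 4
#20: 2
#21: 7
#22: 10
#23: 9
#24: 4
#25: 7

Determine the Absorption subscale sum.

Absorption items: 6, 8, 14, 21, 23, 24.
Of these, items 8 & 14 are negatively keyed; on a 0–10 scale, reversed = 10 − raw.
  item 6: 10
  item 8: 10 − 8 = 2
  item 14: 10 − 4 = 6
  item 21: 7
  item 23: 9
  item 24: 4
Sum = 10 + 2 + 6 + 7 + 9 + 4 = 38

38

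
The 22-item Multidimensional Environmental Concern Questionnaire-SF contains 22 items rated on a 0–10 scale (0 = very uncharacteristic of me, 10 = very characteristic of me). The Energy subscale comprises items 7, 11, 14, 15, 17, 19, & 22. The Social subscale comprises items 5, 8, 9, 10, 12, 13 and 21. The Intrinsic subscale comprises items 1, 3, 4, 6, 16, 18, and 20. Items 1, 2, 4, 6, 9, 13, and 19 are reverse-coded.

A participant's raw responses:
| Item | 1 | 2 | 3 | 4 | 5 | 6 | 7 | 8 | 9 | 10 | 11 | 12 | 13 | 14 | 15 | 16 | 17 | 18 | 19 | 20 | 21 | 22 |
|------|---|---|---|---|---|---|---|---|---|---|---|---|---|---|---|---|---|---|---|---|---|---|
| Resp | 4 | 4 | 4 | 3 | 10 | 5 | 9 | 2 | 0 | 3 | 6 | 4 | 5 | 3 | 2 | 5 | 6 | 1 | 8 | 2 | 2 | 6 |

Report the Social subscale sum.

36

Social items: 5, 8, 9, 10, 12, 13, 21.
Of these, items 9 and 13 are reverse-coded; on a 0–10 scale, reversed = 10 − raw.
  item 5: 10
  item 8: 2
  item 9: 10 − 0 = 10
  item 10: 3
  item 12: 4
  item 13: 10 − 5 = 5
  item 21: 2
Sum = 10 + 2 + 10 + 3 + 4 + 5 + 2 = 36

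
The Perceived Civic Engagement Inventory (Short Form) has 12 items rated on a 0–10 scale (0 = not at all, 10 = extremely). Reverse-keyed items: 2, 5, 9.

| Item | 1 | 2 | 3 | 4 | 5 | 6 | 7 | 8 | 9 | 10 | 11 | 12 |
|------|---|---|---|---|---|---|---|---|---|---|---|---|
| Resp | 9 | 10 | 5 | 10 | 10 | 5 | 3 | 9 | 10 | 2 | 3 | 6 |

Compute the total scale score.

Reversing items 2, 5, & 9 with 10 − raw:
Total = 9 + (10−10) + 5 + 10 + (10−10) + 5 + 3 + 9 + (10−10) + 2 + 3 + 6
      = 9 + 0 + 5 + 10 + 0 + 5 + 3 + 9 + 0 + 2 + 3 + 6 = 52

52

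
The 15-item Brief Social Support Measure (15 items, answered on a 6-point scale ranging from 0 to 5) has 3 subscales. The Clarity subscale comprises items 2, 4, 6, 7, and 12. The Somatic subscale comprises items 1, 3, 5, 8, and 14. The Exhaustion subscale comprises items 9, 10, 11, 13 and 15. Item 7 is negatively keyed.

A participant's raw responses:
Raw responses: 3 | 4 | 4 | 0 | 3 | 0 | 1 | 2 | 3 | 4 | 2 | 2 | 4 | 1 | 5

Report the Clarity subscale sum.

10

Clarity items: 2, 4, 6, 7, 12.
Of these, item 7 is negatively keyed; reverse-coded value = 5 − response.
  item 2: 4
  item 4: 0
  item 6: 0
  item 7: 5 − 1 = 4
  item 12: 2
Sum = 4 + 0 + 0 + 4 + 2 = 10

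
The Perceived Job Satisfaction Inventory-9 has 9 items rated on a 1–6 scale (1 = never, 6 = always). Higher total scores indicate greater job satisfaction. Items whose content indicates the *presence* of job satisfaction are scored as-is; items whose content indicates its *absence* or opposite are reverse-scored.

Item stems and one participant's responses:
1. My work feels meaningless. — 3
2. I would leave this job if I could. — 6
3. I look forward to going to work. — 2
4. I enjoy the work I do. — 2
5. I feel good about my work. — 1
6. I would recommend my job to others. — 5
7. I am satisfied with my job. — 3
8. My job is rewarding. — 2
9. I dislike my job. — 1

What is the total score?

26

Items 1, 2, 9 describe the absence/opposite of job satisfaction → reverse-score.
on a 1–6 scale, reversed = 7 − raw.
  item 1: 7 − 3 = 4
  item 2: 7 − 6 = 1
  item 3: 2
  item 4: 2
  item 5: 1
  item 6: 5
  item 7: 3
  item 8: 2
  item 9: 7 − 1 = 6
Total = 4 + 1 + 2 + 2 + 1 + 5 + 3 + 2 + 6 = 26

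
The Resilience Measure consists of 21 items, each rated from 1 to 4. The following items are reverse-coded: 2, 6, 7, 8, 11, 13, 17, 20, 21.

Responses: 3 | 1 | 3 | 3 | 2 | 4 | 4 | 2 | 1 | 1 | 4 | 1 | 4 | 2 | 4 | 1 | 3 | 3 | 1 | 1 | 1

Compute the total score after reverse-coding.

46

Reversing items 2, 6, 7, 8, 11, 13, 17, 20, & 21 with 5 − raw:
Total = 3 + (5−1) + 3 + 3 + 2 + (5−4) + (5−4) + (5−2) + 1 + 1 + (5−4) + 1 + (5−4) + 2 + 4 + 1 + (5−3) + 3 + 1 + (5−1) + (5−1)
      = 3 + 4 + 3 + 3 + 2 + 1 + 1 + 3 + 1 + 1 + 1 + 1 + 1 + 2 + 4 + 1 + 2 + 3 + 1 + 4 + 4 = 46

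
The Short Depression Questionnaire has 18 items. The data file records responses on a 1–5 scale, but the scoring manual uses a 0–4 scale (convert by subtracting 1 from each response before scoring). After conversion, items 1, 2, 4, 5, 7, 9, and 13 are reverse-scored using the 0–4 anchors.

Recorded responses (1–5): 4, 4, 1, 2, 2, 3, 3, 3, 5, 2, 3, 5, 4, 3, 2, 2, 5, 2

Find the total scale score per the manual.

31

Convert to 0–4: 3, 3, 0, 1, 1, 2, 2, 2, 4, 1, 2, 4, 3, 2, 1, 1, 4, 1
Reverse-coded (reversed = (0+4) − raw = 4 − raw):
  item 1: 4 − 3 = 1
  item 2: 4 − 3 = 1
  item 4: 4 − 1 = 3
  item 5: 4 − 1 = 3
  item 7: 4 − 2 = 2
  item 9: 4 − 4 = 0
  item 13: 4 − 3 = 1
Scored: 1, 1, 0, 3, 3, 2, 2, 2, 0, 1, 2, 4, 1, 2, 1, 1, 4, 1
Total = 31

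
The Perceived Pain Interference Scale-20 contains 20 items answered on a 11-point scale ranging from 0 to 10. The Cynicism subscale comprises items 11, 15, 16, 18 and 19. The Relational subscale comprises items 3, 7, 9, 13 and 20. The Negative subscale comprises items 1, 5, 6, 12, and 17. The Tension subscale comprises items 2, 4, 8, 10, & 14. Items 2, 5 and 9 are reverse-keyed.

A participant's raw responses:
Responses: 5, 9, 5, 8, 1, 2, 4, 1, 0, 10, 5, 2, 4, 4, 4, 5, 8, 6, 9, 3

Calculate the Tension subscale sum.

Tension items: 2, 4, 8, 10, 14.
Of these, item 2 is reverse-keyed; on a 0–10 scale, reversed = 10 − raw.
  item 2: 10 − 9 = 1
  item 4: 8
  item 8: 1
  item 10: 10
  item 14: 4
Sum = 1 + 8 + 1 + 10 + 4 = 24

24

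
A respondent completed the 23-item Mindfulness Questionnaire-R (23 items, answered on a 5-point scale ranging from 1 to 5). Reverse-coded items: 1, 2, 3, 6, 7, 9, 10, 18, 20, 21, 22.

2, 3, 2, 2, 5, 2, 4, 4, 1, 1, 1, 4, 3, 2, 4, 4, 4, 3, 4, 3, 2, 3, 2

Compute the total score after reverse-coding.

Reversing items 1, 2, 3, 6, 7, 9, 10, 18, 20, 21, and 22 with 6 − raw:
Total = (6−2) + (6−3) + (6−2) + 2 + 5 + (6−2) + (6−4) + 4 + (6−1) + (6−1) + 1 + 4 + 3 + 2 + 4 + 4 + 4 + (6−3) + 4 + (6−3) + (6−2) + (6−3) + 2
      = 4 + 3 + 4 + 2 + 5 + 4 + 2 + 4 + 5 + 5 + 1 + 4 + 3 + 2 + 4 + 4 + 4 + 3 + 4 + 3 + 4 + 3 + 2 = 79

79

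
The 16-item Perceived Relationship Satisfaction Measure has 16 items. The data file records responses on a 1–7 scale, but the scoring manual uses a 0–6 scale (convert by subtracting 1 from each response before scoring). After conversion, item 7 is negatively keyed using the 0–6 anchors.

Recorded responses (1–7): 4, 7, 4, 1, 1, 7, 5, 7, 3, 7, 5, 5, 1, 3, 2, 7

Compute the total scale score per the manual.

Convert to 0–6: 3, 6, 3, 0, 0, 6, 4, 6, 2, 6, 4, 4, 0, 2, 1, 6
Reverse-coded (reversed = (0+6) − raw = 6 − raw):
  item 7: 6 − 4 = 2
Scored: 3, 6, 3, 0, 0, 6, 2, 6, 2, 6, 4, 4, 0, 2, 1, 6
Total = 51

51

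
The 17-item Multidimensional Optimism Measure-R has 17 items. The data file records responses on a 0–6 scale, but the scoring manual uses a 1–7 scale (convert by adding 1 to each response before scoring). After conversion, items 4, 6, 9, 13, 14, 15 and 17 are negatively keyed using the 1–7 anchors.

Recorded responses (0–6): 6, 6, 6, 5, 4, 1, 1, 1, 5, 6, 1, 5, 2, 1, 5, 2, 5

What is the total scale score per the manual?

73

Convert to 1–7: 7, 7, 7, 6, 5, 2, 2, 2, 6, 7, 2, 6, 3, 2, 6, 3, 6
Reverse-coded (on a 1–7 scale, reversed = 8 − raw):
  item 4: 8 − 6 = 2
  item 6: 8 − 2 = 6
  item 9: 8 − 6 = 2
  item 13: 8 − 3 = 5
  item 14: 8 − 2 = 6
  item 15: 8 − 6 = 2
  item 17: 8 − 6 = 2
Scored: 7, 7, 7, 2, 5, 6, 2, 2, 2, 7, 2, 6, 5, 6, 2, 3, 2
Total = 73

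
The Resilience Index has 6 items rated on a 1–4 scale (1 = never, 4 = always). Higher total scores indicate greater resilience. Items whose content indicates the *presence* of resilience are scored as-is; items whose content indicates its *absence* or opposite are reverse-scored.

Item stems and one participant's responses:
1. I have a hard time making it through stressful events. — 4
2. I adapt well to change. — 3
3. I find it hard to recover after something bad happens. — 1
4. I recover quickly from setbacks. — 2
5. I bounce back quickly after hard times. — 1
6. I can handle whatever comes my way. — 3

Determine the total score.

Items 1, 3 describe the absence/opposite of resilience → reverse-score.
reverse-coded value = 5 − response.
  item 1: 5 − 4 = 1
  item 2: 3
  item 3: 5 − 1 = 4
  item 4: 2
  item 5: 1
  item 6: 3
Total = 1 + 3 + 4 + 2 + 1 + 3 = 14

14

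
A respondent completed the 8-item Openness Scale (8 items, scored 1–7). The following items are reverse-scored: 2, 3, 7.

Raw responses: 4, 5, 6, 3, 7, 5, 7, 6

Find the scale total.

Raw sum = 43. Reverse-scored items: 2, 3, 7; their raw sum = 18.
Each reversal replaces raw with 8 − raw, changing the total by 8 − 2·raw per item.
Total = 43 + 3·8 − 2·18 = 43 + 24 − 36 = 31

31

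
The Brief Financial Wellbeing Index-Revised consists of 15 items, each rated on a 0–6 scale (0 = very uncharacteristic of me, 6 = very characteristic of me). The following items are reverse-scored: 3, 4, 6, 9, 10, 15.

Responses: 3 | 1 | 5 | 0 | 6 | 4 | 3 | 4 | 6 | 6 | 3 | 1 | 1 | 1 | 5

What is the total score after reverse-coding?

33

Reverse-scored items use 6 − raw:
  item 3: 6 − 5 = 1
  item 4: 6 − 0 = 6
  item 6: 6 − 4 = 2
  item 9: 6 − 6 = 0
  item 10: 6 − 6 = 0
  item 15: 6 − 5 = 1
Scored items: 3, 1, 1, 6, 6, 2, 3, 4, 0, 0, 3, 1, 1, 1, 1
Total = 3 + 1 + 1 + 6 + 6 + 2 + 3 + 4 + 0 + 0 + 3 + 1 + 1 + 1 + 1 = 33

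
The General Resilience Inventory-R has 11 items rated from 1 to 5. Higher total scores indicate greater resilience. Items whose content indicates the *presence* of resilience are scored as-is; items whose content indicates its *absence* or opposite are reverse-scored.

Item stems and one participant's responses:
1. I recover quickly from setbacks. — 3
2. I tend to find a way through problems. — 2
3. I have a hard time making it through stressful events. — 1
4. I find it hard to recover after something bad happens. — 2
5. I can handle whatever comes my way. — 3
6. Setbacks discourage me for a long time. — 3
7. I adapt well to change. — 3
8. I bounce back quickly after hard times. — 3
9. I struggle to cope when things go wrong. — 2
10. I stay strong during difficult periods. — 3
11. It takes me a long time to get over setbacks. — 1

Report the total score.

38

Items 3, 4, 6, 9, 11 describe the absence/opposite of resilience → reverse-score.
on a 1–5 scale, reversed = 6 − raw.
  item 1: 3
  item 2: 2
  item 3: 6 − 1 = 5
  item 4: 6 − 2 = 4
  item 5: 3
  item 6: 6 − 3 = 3
  item 7: 3
  item 8: 3
  item 9: 6 − 2 = 4
  item 10: 3
  item 11: 6 − 1 = 5
Total = 3 + 2 + 5 + 4 + 3 + 3 + 3 + 3 + 4 + 3 + 5 = 38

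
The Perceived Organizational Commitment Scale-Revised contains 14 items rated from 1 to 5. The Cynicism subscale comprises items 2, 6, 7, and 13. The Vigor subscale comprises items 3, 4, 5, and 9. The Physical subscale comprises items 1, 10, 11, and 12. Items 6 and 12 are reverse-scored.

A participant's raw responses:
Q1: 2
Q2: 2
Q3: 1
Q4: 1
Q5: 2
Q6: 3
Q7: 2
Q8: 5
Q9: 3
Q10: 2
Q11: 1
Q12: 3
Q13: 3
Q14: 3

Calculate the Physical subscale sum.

8

Physical items: 1, 10, 11, 12.
Of these, item 12 is reverse-scored; reverse-coded value = 6 − response.
  item 1: 2
  item 10: 2
  item 11: 1
  item 12: 6 − 3 = 3
Sum = 2 + 2 + 1 + 3 = 8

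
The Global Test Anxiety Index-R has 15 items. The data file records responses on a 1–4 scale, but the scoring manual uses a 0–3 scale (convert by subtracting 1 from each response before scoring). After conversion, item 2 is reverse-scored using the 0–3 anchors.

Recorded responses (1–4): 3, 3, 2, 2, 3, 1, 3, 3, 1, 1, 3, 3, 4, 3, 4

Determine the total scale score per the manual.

Convert to 0–3: 2, 2, 1, 1, 2, 0, 2, 2, 0, 0, 2, 2, 3, 2, 3
Reverse-coded (on a 0–3 scale, reversed = 3 − raw):
  item 2: 3 − 2 = 1
Scored: 2, 1, 1, 1, 2, 0, 2, 2, 0, 0, 2, 2, 3, 2, 3
Total = 23

23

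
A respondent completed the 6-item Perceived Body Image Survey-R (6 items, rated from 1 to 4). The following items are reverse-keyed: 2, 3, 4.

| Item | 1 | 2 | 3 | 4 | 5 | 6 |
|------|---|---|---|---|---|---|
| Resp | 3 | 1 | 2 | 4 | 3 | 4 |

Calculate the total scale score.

Apply reverse scoring (on a 1–4 scale, reversed = 5 − raw):
  item 2: 5 − 1 = 4
  item 3: 5 − 2 = 3
  item 4: 5 − 4 = 1
After reverse-coding: 3, 4, 3, 1, 3, 4
Total = 3 + 4 + 3 + 1 + 3 + 4 = 18

18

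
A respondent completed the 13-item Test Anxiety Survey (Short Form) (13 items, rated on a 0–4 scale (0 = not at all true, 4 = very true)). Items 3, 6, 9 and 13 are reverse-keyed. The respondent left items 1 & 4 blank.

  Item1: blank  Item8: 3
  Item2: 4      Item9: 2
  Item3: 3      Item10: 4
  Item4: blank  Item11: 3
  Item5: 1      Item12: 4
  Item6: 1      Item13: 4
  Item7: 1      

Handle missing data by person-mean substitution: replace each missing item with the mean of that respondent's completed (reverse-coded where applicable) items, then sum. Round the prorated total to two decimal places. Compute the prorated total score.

Reverse-coded (reversed = (0+4) − raw = 4 − raw):
  item 3: 4 − 3 = 1
  item 6: 4 − 1 = 3
  item 9: 4 − 2 = 2
  item 13: 4 − 4 = 0
Completed scored items (11 of 13): 4, 1, 1, 3, 1, 3, 2, 4, 3, 4, 0; sum = 26.
Person mean = 26 / 11 ≈ 2.3636
Prorated total = (26 / 11) × 13 = 30.73 (to 2 dp)

30.73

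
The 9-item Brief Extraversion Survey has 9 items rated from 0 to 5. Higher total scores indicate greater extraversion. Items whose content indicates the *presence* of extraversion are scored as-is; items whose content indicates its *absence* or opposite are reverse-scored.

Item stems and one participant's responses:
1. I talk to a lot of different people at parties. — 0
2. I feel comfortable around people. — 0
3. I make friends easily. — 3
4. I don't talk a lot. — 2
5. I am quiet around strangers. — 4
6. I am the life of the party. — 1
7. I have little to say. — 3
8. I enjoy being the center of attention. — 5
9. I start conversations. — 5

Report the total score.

20

Items 4, 5, 7 describe the absence/opposite of extraversion → reverse-score.
on a 0–5 scale, reversed = 5 − raw.
  item 1: 0
  item 2: 0
  item 3: 3
  item 4: 5 − 2 = 3
  item 5: 5 − 4 = 1
  item 6: 1
  item 7: 5 − 3 = 2
  item 8: 5
  item 9: 5
Total = 0 + 0 + 3 + 3 + 1 + 1 + 2 + 5 + 5 = 20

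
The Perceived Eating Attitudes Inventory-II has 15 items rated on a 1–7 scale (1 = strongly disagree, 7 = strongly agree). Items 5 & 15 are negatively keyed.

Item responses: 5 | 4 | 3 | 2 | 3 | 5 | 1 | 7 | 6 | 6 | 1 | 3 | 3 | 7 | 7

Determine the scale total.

Reversing items 5 and 15 with 8 − raw:
Total = 5 + 4 + 3 + 2 + (8−3) + 5 + 1 + 7 + 6 + 6 + 1 + 3 + 3 + 7 + (8−7)
      = 5 + 4 + 3 + 2 + 5 + 5 + 1 + 7 + 6 + 6 + 1 + 3 + 3 + 7 + 1 = 59

59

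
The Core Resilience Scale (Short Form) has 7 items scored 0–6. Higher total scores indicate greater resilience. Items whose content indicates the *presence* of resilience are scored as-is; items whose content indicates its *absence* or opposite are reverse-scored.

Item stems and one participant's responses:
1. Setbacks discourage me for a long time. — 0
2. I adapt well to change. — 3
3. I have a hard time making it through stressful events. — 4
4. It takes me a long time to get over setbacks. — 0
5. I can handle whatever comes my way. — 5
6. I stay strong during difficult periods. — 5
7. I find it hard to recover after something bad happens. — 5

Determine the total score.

Items 1, 3, 4, 7 describe the absence/opposite of resilience → reverse-score.
reverse-coded value = 6 − response.
  item 1: 6 − 0 = 6
  item 2: 3
  item 3: 6 − 4 = 2
  item 4: 6 − 0 = 6
  item 5: 5
  item 6: 5
  item 7: 6 − 5 = 1
Total = 6 + 3 + 2 + 6 + 5 + 5 + 1 = 28

28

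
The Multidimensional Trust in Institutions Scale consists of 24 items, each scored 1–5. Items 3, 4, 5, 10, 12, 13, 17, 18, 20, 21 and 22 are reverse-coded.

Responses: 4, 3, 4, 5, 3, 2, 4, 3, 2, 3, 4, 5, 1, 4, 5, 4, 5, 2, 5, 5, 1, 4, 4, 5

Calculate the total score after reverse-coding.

77

Reverse-coded items use 6 − raw:
  item 3: 6 − 4 = 2
  item 4: 6 − 5 = 1
  item 5: 6 − 3 = 3
  item 10: 6 − 3 = 3
  item 12: 6 − 5 = 1
  item 13: 6 − 1 = 5
  item 17: 6 − 5 = 1
  item 18: 6 − 2 = 4
  item 20: 6 − 5 = 1
  item 21: 6 − 1 = 5
  item 22: 6 − 4 = 2
After reverse-coding: 4, 3, 2, 1, 3, 2, 4, 3, 2, 3, 4, 1, 5, 4, 5, 4, 1, 4, 5, 1, 5, 2, 4, 5
Total = 4 + 3 + 2 + 1 + 3 + 2 + 4 + 3 + 2 + 3 + 4 + 1 + 5 + 4 + 5 + 4 + 1 + 4 + 5 + 1 + 5 + 2 + 4 + 5 = 77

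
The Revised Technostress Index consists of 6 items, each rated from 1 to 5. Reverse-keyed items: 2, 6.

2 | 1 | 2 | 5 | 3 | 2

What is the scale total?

21

Reverse-coded items (on a 1–5 scale, reversed = 6 − raw):
  item 2: 6 − 1 = 5
  item 6: 6 − 2 = 4
Scored items: 2, 5, 2, 5, 3, 4
Total = 2 + 5 + 2 + 5 + 3 + 4 = 21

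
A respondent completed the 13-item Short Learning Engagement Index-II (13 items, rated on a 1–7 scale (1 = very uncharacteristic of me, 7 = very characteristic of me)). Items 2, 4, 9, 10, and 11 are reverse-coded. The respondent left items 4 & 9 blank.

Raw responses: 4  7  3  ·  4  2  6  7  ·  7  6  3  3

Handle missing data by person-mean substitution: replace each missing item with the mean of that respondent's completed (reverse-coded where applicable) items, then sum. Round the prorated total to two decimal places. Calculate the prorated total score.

Reverse-coded (reversed = (1+7) − raw = 8 − raw):
  item 2: 8 − 7 = 1
  item 10: 8 − 7 = 1
  item 11: 8 − 6 = 2
Completed scored items (11 of 13): 4, 1, 3, 4, 2, 6, 7, 1, 2, 3, 3; sum = 36.
Person mean = 36 / 11 ≈ 3.2727
Prorated total = (36 / 11) × 13 = 42.55 (to 2 dp)

42.55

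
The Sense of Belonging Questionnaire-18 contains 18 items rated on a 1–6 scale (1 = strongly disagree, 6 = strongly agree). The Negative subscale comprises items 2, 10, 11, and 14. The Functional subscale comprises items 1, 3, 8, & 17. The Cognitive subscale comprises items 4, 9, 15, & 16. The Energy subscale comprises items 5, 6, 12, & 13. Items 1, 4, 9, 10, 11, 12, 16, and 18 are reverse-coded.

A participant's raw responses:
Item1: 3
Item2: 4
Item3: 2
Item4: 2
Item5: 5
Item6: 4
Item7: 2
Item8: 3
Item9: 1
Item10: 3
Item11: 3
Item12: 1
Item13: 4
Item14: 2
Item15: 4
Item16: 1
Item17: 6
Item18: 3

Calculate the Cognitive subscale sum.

21

Cognitive items: 4, 9, 15, 16.
Of these, items 4, 9, & 16 are reverse-coded; reversed = (1+6) − raw = 7 − raw.
  item 4: 7 − 2 = 5
  item 9: 7 − 1 = 6
  item 15: 4
  item 16: 7 − 1 = 6
Sum = 5 + 6 + 4 + 6 = 21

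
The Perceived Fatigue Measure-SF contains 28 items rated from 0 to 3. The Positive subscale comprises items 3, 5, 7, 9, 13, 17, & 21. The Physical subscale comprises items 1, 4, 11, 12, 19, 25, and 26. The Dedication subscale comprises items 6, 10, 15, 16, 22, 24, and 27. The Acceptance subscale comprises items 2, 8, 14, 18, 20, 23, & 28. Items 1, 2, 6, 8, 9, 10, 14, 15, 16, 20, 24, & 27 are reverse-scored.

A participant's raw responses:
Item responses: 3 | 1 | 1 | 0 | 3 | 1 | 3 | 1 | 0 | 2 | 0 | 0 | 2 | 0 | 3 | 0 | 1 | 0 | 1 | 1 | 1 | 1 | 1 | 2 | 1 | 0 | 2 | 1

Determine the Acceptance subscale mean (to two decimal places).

Acceptance items: 2, 8, 14, 18, 20, 23, 28.
Of these, items 2, 8, 14 and 20 are reverse-scored; on a 0–3 scale, reversed = 3 − raw.
  item 2: 3 − 1 = 2
  item 8: 3 − 1 = 2
  item 14: 3 − 0 = 3
  item 18: 0
  item 20: 3 − 1 = 2
  item 23: 1
  item 28: 1
Sum = 2 + 2 + 3 + 0 + 2 + 1 + 1 = 11
Mean = 11 / 7 = 1.57

1.57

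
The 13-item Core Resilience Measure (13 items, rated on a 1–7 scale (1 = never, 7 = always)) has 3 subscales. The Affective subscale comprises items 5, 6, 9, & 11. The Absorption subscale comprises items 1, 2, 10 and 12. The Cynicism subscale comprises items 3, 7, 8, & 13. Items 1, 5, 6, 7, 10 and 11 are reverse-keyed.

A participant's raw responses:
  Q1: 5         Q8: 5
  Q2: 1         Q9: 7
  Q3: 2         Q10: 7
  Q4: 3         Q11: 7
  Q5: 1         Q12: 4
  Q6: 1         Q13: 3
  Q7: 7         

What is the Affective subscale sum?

Affective items: 5, 6, 9, 11.
Of these, items 5, 6 and 11 are reverse-keyed; reverse-coded value = 8 − response.
  item 5: 8 − 1 = 7
  item 6: 8 − 1 = 7
  item 9: 7
  item 11: 8 − 7 = 1
Sum = 7 + 7 + 7 + 1 = 22

22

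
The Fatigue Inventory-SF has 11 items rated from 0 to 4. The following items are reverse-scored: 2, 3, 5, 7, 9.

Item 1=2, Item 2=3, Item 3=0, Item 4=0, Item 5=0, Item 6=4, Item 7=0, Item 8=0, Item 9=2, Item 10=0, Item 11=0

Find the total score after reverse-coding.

21

Reversing items 2, 3, 5, 7, and 9 with 4 − raw:
Total = 2 + (4−3) + (4−0) + 0 + (4−0) + 4 + (4−0) + 0 + (4−2) + 0 + 0
      = 2 + 1 + 4 + 0 + 4 + 4 + 4 + 0 + 2 + 0 + 0 = 21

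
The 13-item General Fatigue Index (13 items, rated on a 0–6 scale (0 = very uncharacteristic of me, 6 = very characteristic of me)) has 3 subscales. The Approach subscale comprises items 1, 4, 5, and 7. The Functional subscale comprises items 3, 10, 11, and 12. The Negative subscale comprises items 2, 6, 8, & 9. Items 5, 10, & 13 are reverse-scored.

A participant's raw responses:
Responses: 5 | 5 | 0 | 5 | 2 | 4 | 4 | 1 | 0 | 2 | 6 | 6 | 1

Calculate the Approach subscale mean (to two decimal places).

4.50

Approach items: 1, 4, 5, 7.
Of these, item 5 is reverse-scored; reversed = (0+6) − raw = 6 − raw.
  item 1: 5
  item 4: 5
  item 5: 6 − 2 = 4
  item 7: 4
Sum = 5 + 5 + 4 + 4 = 18
Mean = 18 / 4 = 4.50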